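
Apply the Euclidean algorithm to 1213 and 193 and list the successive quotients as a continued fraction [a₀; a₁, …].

[6; 3, 1, 1, 27]

⌊1213/193⌋ = 6, remainder 55
⌊193/55⌋ = 3, remainder 28
⌊55/28⌋ = 1, remainder 27
⌊28/27⌋ = 1, remainder 1
⌊27/1⌋ = 27, remainder 0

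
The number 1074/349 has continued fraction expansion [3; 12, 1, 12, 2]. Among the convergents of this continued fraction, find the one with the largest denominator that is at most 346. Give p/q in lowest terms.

517/168

List convergents until the denominator exceeds the bound:
a_0 = 3: 3/1  (≤ bound)
a_1 = 12: 37/12  (≤ bound)
a_2 = 1: 40/13  (≤ bound)
a_3 = 12: 517/168  (≤ bound)
a_4 = 2: 1074/349  (> 346, stop)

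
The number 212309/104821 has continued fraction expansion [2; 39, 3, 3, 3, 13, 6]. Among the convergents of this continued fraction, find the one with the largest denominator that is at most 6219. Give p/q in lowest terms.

2627/1297

a_0 = 2: 2/1  (≤ bound)
a_1 = 39: 79/39  (≤ bound)
a_2 = 3: 239/118  (≤ bound)
a_3 = 3: 796/393  (≤ bound)
a_4 = 3: 2627/1297  (≤ bound)
a_5 = 13: 34947/17254  (> 6219, stop)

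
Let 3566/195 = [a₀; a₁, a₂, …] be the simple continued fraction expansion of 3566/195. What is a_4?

2

3566 = 18·195 + 56, so a_0 = 18
195 = 3·56 + 27, so a_1 = 3
56 = 2·27 + 2, so a_2 = 2
27 = 13·2 + 1, so a_3 = 13
2 = 2·1 + 0, so a_4 = 2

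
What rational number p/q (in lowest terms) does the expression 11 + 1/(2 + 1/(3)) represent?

Compute successive convergents:
a_0 = 11: 11/1
a_1 = 2: 23/2
a_2 = 3: 80/7

80/7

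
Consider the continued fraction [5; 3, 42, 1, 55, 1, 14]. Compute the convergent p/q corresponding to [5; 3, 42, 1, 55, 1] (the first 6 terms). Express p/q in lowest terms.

Start with 1.
55 + 1/(1/1) = 55 + 1/1 = 56/1
1 + 1/(56/1) = 1 + 1/56 = 57/56
42 + 1/(57/56) = 42 + 56/57 = 2450/57
3 + 1/(2450/57) = 3 + 57/2450 = 7407/2450
5 + 1/(7407/2450) = 5 + 2450/7407 = 39485/7407

39485/7407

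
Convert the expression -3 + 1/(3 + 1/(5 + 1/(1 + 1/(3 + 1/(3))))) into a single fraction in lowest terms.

-639/238

Start with 3.
3 + 1/(3/1) = 3 + 1/3 = 10/3
1 + 1/(10/3) = 1 + 3/10 = 13/10
5 + 1/(13/10) = 5 + 10/13 = 75/13
3 + 1/(75/13) = 3 + 13/75 = 238/75
-3 + 1/(238/75) = -3 + 75/238 = -639/238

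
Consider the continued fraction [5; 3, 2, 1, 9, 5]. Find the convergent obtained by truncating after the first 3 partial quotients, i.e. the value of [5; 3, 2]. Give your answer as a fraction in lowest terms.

a_0 = 5: 5/1
a_1 = 3: 16/3
a_2 = 2: 37/7

37/7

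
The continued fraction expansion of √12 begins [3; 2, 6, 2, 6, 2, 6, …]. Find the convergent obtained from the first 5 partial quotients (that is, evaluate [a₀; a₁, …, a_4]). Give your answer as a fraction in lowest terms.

627/181

Build up convergents one term at a time:
a_0 = 3: 3/1
a_1 = 2: 7/2
a_2 = 6: 45/13
a_3 = 2: 97/28
a_4 = 6: 627/181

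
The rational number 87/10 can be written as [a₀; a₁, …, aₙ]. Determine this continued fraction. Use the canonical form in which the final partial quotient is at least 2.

[8; 1, 2, 3]

87 = 8·10 + 7, so a_0 = 8
10 = 1·7 + 3, so a_1 = 1
7 = 2·3 + 1, so a_2 = 2
3 = 3·1 + 0, so a_3 = 3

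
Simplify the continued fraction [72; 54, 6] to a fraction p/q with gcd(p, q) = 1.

23406/325

Use the convergent recurrence hₖ = aₖ·hₖ₋₁ + hₖ₋₂ (and likewise for the denominators kₖ):
a_0 = 72: 72/1
a_1 = 54: 3889/54
a_2 = 6: 23406/325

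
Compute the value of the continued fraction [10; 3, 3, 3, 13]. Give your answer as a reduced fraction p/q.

4523/439

Build up convergents one term at a time:
a_0 = 10: 10/1
a_1 = 3: 31/3
a_2 = 3: 103/10
a_3 = 3: 340/33
a_4 = 13: 4523/439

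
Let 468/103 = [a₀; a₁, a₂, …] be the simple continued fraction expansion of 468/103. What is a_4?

⌊468/103⌋ = 4, remainder 56
⌊103/56⌋ = 1, remainder 47
⌊56/47⌋ = 1, remainder 9
⌊47/9⌋ = 5, remainder 2
⌊9/2⌋ = 4, remainder 1

4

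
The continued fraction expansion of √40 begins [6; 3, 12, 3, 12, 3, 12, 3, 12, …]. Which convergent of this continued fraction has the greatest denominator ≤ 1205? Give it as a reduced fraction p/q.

List convergents until the denominator exceeds the bound:
a_0 = 6: 6/1  (≤ bound)
a_1 = 3: 19/3  (≤ bound)
a_2 = 12: 234/37  (≤ bound)
a_3 = 3: 721/114  (≤ bound)
a_4 = 12: 8886/1405  (> 1205, stop)

721/114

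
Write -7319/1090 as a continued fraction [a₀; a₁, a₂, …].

Repeatedly divide and take the remainder:
⌊-7319/1090⌋ = -7, remainder 311
⌊1090/311⌋ = 3, remainder 157
⌊311/157⌋ = 1, remainder 154
⌊157/154⌋ = 1, remainder 3
⌊154/3⌋ = 51, remainder 1
⌊3/1⌋ = 3, remainder 0

[-7; 3, 1, 1, 51, 3]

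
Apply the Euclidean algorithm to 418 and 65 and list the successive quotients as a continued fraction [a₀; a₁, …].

[6; 2, 3, 9]

Run the Euclidean algorithm, recording each quotient:
⌊418/65⌋ = 6, remainder 28
⌊65/28⌋ = 2, remainder 9
⌊28/9⌋ = 3, remainder 1
⌊9/1⌋ = 9, remainder 0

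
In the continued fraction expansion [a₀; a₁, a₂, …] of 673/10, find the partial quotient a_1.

Run the Euclidean algorithm, recording each quotient:
673 ÷ 10 → quotient 67, remainder 3
10 ÷ 3 → quotient 3, remainder 1

3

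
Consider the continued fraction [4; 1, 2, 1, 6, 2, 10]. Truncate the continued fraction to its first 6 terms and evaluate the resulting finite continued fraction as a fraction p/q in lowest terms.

275/58

Starting at the tail and folding back:
Start with 2.
6 + 1/(2/1) = 6 + 1/2 = 13/2
1 + 1/(13/2) = 1 + 2/13 = 15/13
2 + 1/(15/13) = 2 + 13/15 = 43/15
1 + 1/(43/15) = 1 + 15/43 = 58/43
4 + 1/(58/43) = 4 + 43/58 = 275/58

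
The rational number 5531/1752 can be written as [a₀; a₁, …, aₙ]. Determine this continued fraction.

[3; 6, 2, 1, 2, 3, 2, 4]

Run the Euclidean algorithm, recording each quotient:
5531 = 3·1752 + 275, so a_0 = 3
1752 = 6·275 + 102, so a_1 = 6
275 = 2·102 + 71, so a_2 = 2
102 = 1·71 + 31, so a_3 = 1
71 = 2·31 + 9, so a_4 = 2
31 = 3·9 + 4, so a_5 = 3
9 = 2·4 + 1, so a_6 = 2
4 = 4·1 + 0, so a_7 = 4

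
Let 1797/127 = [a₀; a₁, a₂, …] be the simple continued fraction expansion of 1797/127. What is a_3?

2

1797 = 14·127 + 19, so a_0 = 14
127 = 6·19 + 13, so a_1 = 6
19 = 1·13 + 6, so a_2 = 1
13 = 2·6 + 1, so a_3 = 2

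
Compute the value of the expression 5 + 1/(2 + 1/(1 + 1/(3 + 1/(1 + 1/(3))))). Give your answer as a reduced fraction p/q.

a_0 = 5: 5/1
a_1 = 2: 11/2
a_2 = 1: 16/3
a_3 = 3: 59/11
a_4 = 1: 75/14
a_5 = 3: 284/53

284/53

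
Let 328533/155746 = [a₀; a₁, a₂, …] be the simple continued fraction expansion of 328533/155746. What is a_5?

⌊328533/155746⌋ = 2, remainder 17041
⌊155746/17041⌋ = 9, remainder 2377
⌊17041/2377⌋ = 7, remainder 402
⌊2377/402⌋ = 5, remainder 367
⌊402/367⌋ = 1, remainder 35
⌊367/35⌋ = 10, remainder 17

10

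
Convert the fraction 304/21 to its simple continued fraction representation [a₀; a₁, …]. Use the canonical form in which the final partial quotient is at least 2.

⌊304/21⌋ = 14, remainder 10
⌊21/10⌋ = 2, remainder 1
⌊10/1⌋ = 10, remainder 0

[14; 2, 10]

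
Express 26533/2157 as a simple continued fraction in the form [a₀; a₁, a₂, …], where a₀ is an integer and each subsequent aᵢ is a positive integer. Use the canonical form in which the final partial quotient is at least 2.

[12; 3, 3, 11, 19]

26533 ÷ 2157 → quotient 12, remainder 649
2157 ÷ 649 → quotient 3, remainder 210
649 ÷ 210 → quotient 3, remainder 19
210 ÷ 19 → quotient 11, remainder 1
19 ÷ 1 → quotient 19, remainder 0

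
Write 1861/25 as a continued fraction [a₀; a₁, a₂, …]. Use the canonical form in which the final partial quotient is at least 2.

[74; 2, 3, 1, 2]

Apply division with remainder until the remainder is 0:
⌊1861/25⌋ = 74, remainder 11
⌊25/11⌋ = 2, remainder 3
⌊11/3⌋ = 3, remainder 2
⌊3/2⌋ = 1, remainder 1
⌊2/1⌋ = 2, remainder 0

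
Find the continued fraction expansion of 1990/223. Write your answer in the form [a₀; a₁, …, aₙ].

[8; 1, 12, 8, 2]

1990 = 8·223 + 206, so a_0 = 8
223 = 1·206 + 17, so a_1 = 1
206 = 12·17 + 2, so a_2 = 12
17 = 8·2 + 1, so a_3 = 8
2 = 2·1 + 0, so a_4 = 2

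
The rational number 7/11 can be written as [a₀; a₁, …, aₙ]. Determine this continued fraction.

[0; 1, 1, 1, 3]

7 = 0·11 + 7, so a_0 = 0
11 = 1·7 + 4, so a_1 = 1
7 = 1·4 + 3, so a_2 = 1
4 = 1·3 + 1, so a_3 = 1
3 = 3·1 + 0, so a_4 = 3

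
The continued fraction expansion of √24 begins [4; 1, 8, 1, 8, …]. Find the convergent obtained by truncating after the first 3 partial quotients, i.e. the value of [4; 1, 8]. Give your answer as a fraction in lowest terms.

Collapse the nested fraction from the inside out:
Start with 8.
1 + 1/(8/1) = 1 + 1/8 = 9/8
4 + 1/(9/8) = 4 + 8/9 = 44/9

44/9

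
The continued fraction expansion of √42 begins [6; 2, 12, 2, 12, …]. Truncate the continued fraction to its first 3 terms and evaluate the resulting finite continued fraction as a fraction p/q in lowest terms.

Start with 12.
2 + 1/(12/1) = 2 + 1/12 = 25/12
6 + 1/(25/12) = 6 + 12/25 = 162/25

162/25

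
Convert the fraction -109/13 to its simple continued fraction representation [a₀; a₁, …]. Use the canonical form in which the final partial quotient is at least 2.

[-9; 1, 1, 1, 1, 2]

Apply division with remainder until the remainder is 0:
⌊-109/13⌋ = -9, remainder 8
⌊13/8⌋ = 1, remainder 5
⌊8/5⌋ = 1, remainder 3
⌊5/3⌋ = 1, remainder 2
⌊3/2⌋ = 1, remainder 1
⌊2/1⌋ = 2, remainder 0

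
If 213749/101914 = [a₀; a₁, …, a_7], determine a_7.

2

213749 ÷ 101914 → quotient 2, remainder 9921
101914 ÷ 9921 → quotient 10, remainder 2704
9921 ÷ 2704 → quotient 3, remainder 1809
2704 ÷ 1809 → quotient 1, remainder 895
1809 ÷ 895 → quotient 2, remainder 19
895 ÷ 19 → quotient 47, remainder 2
19 ÷ 2 → quotient 9, remainder 1
2 ÷ 1 → quotient 2, remainder 0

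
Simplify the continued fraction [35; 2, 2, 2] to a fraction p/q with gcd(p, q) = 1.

Compute successive convergents:
a_0 = 35: 35/1
a_1 = 2: 71/2
a_2 = 2: 177/5
a_3 = 2: 425/12

425/12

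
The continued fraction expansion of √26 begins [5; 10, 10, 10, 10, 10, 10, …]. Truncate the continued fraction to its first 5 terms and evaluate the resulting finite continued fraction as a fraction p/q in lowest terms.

Build up convergents one term at a time:
a_0 = 5: 5/1
a_1 = 10: 51/10
a_2 = 10: 515/101
a_3 = 10: 5201/1020
a_4 = 10: 52525/10301

52525/10301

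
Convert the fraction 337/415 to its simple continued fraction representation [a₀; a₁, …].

[0; 1, 4, 3, 8, 3]

337 = 0·415 + 337, so a_0 = 0
415 = 1·337 + 78, so a_1 = 1
337 = 4·78 + 25, so a_2 = 4
78 = 3·25 + 3, so a_3 = 3
25 = 8·3 + 1, so a_4 = 8
3 = 3·1 + 0, so a_5 = 3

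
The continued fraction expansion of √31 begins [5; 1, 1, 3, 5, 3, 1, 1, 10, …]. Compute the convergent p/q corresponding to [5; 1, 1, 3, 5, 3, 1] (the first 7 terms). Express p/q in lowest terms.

a_0 = 5: 5/1
a_1 = 1: 6/1
a_2 = 1: 11/2
a_3 = 3: 39/7
a_4 = 5: 206/37
a_5 = 3: 657/118
a_6 = 1: 863/155

863/155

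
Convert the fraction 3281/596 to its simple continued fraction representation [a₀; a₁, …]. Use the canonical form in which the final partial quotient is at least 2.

3281 ÷ 596 → quotient 5, remainder 301
596 ÷ 301 → quotient 1, remainder 295
301 ÷ 295 → quotient 1, remainder 6
295 ÷ 6 → quotient 49, remainder 1
6 ÷ 1 → quotient 6, remainder 0

[5; 1, 1, 49, 6]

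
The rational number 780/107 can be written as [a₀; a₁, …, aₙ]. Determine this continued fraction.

Run the Euclidean algorithm, recording each quotient:
⌊780/107⌋ = 7, remainder 31
⌊107/31⌋ = 3, remainder 14
⌊31/14⌋ = 2, remainder 3
⌊14/3⌋ = 4, remainder 2
⌊3/2⌋ = 1, remainder 1
⌊2/1⌋ = 2, remainder 0

[7; 3, 2, 4, 1, 2]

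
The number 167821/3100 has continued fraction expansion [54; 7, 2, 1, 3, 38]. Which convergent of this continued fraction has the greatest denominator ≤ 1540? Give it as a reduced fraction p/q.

List convergents until the denominator exceeds the bound:
a_0 = 54: 54/1  (≤ bound)
a_1 = 7: 379/7  (≤ bound)
a_2 = 2: 812/15  (≤ bound)
a_3 = 1: 1191/22  (≤ bound)
a_4 = 3: 4385/81  (≤ bound)
a_5 = 38: 167821/3100  (> 1540, stop)

4385/81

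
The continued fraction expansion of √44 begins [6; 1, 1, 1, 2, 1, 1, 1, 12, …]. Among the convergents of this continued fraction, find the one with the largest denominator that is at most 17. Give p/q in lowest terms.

73/11

a_0 = 6: 6/1  (≤ bound)
a_1 = 1: 7/1  (≤ bound)
a_2 = 1: 13/2  (≤ bound)
a_3 = 1: 20/3  (≤ bound)
a_4 = 2: 53/8  (≤ bound)
a_5 = 1: 73/11  (≤ bound)
a_6 = 1: 126/19  (> 17, stop)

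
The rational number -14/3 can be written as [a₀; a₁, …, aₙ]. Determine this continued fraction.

[-5; 3]

Run the Euclidean algorithm, recording each quotient:
⌊-14/3⌋ = -5, remainder 1
⌊3/1⌋ = 3, remainder 0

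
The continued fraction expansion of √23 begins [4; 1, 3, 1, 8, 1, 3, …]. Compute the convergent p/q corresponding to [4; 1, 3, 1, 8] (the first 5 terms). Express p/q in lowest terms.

211/44

Compute successive convergents:
a_0 = 4: 4/1
a_1 = 1: 5/1
a_2 = 3: 19/4
a_3 = 1: 24/5
a_4 = 8: 211/44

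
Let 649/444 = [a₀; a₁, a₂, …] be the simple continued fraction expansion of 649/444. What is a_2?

6

⌊649/444⌋ = 1, remainder 205
⌊444/205⌋ = 2, remainder 34
⌊205/34⌋ = 6, remainder 1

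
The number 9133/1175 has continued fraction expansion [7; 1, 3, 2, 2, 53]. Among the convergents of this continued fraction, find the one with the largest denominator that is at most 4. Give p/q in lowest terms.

List convergents until the denominator exceeds the bound:
a_0 = 7: 7/1  (≤ bound)
a_1 = 1: 8/1  (≤ bound)
a_2 = 3: 31/4  (≤ bound)
a_3 = 2: 70/9  (> 4, stop)

31/4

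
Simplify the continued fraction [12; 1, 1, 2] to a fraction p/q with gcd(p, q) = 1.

Start with 2.
1 + 1/(2/1) = 1 + 1/2 = 3/2
1 + 1/(3/2) = 1 + 2/3 = 5/3
12 + 1/(5/3) = 12 + 3/5 = 63/5

63/5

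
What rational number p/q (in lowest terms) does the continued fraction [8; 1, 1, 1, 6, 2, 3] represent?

1289/149

a_0 = 8: 8/1
a_1 = 1: 9/1
a_2 = 1: 17/2
a_3 = 1: 26/3
a_4 = 6: 173/20
a_5 = 2: 372/43
a_6 = 3: 1289/149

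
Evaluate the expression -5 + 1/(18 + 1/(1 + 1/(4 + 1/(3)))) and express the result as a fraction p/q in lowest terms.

Start with 3.
4 + 1/(3/1) = 4 + 1/3 = 13/3
1 + 1/(13/3) = 1 + 3/13 = 16/13
18 + 1/(16/13) = 18 + 13/16 = 301/16
-5 + 1/(301/16) = -5 + 16/301 = -1489/301

-1489/301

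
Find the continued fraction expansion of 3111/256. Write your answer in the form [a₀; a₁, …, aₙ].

[12; 6, 1, 1, 3, 2, 2]

Repeatedly divide and take the remainder:
⌊3111/256⌋ = 12, remainder 39
⌊256/39⌋ = 6, remainder 22
⌊39/22⌋ = 1, remainder 17
⌊22/17⌋ = 1, remainder 5
⌊17/5⌋ = 3, remainder 2
⌊5/2⌋ = 2, remainder 1
⌊2/1⌋ = 2, remainder 0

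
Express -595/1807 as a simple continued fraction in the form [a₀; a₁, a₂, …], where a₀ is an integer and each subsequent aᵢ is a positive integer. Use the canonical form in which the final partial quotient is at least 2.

-595 ÷ 1807 → quotient -1, remainder 1212
1807 ÷ 1212 → quotient 1, remainder 595
1212 ÷ 595 → quotient 2, remainder 22
595 ÷ 22 → quotient 27, remainder 1
22 ÷ 1 → quotient 22, remainder 0

[-1; 1, 2, 27, 22]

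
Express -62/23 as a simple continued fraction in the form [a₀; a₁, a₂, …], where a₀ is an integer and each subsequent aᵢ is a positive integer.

[-3; 3, 3, 2]

-62 ÷ 23 → quotient -3, remainder 7
23 ÷ 7 → quotient 3, remainder 2
7 ÷ 2 → quotient 3, remainder 1
2 ÷ 1 → quotient 2, remainder 0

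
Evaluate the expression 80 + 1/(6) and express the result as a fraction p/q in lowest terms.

481/6

Use the convergent recurrence hₖ = aₖ·hₖ₋₁ + hₖ₋₂ (and likewise for the denominators kₖ):
a_0 = 80: 80/1
a_1 = 6: 481/6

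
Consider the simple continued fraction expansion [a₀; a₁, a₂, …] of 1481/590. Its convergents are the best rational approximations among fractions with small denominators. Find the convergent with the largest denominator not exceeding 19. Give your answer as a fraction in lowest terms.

5/2

a_0 = 2: 2/1  (≤ bound)
a_1 = 1: 3/1  (≤ bound)
a_2 = 1: 5/2  (≤ bound)
a_3 = 24: 123/49  (> 19, stop)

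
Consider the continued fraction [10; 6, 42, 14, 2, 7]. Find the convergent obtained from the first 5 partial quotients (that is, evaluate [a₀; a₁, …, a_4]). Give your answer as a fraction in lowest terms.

Use the convergent recurrence hₖ = aₖ·hₖ₋₁ + hₖ₋₂ (and likewise for the denominators kₖ):
a_0 = 10: 10/1
a_1 = 6: 61/6
a_2 = 42: 2572/253
a_3 = 14: 36069/3548
a_4 = 2: 74710/7349

74710/7349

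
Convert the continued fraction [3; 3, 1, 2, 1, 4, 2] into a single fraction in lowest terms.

513/157

Work from the innermost term outward:
Start with 2.
4 + 1/(2/1) = 4 + 1/2 = 9/2
1 + 1/(9/2) = 1 + 2/9 = 11/9
2 + 1/(11/9) = 2 + 9/11 = 31/11
1 + 1/(31/11) = 1 + 11/31 = 42/31
3 + 1/(42/31) = 3 + 31/42 = 157/42
3 + 1/(157/42) = 3 + 42/157 = 513/157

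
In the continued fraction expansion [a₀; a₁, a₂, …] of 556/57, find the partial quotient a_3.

556 ÷ 57 → quotient 9, remainder 43
57 ÷ 43 → quotient 1, remainder 14
43 ÷ 14 → quotient 3, remainder 1
14 ÷ 1 → quotient 14, remainder 0

14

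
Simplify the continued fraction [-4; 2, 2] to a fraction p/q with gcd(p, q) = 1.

-18/5

Work from the innermost term outward:
Start with 2.
2 + 1/(2/1) = 2 + 1/2 = 5/2
-4 + 1/(5/2) = -4 + 2/5 = -18/5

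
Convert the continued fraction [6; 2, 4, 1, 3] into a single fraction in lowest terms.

271/42

Start with 3.
1 + 1/(3/1) = 1 + 1/3 = 4/3
4 + 1/(4/3) = 4 + 3/4 = 19/4
2 + 1/(19/4) = 2 + 4/19 = 42/19
6 + 1/(42/19) = 6 + 19/42 = 271/42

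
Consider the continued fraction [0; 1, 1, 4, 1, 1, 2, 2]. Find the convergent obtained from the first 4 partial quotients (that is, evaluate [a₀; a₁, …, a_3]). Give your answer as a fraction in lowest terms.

5/9

Start with 4.
1 + 1/(4/1) = 1 + 1/4 = 5/4
1 + 1/(5/4) = 1 + 4/5 = 9/5
0 + 1/(9/5) = 0 + 5/9 = 5/9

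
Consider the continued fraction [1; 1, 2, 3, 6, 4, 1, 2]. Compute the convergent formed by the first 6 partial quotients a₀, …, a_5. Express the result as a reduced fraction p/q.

445/262

a_0 = 1: 1/1
a_1 = 1: 2/1
a_2 = 2: 5/3
a_3 = 3: 17/10
a_4 = 6: 107/63
a_5 = 4: 445/262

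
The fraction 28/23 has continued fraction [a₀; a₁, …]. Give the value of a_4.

2

Run the Euclidean algorithm, recording each quotient:
⌊28/23⌋ = 1, remainder 5
⌊23/5⌋ = 4, remainder 3
⌊5/3⌋ = 1, remainder 2
⌊3/2⌋ = 1, remainder 1
⌊2/1⌋ = 2, remainder 0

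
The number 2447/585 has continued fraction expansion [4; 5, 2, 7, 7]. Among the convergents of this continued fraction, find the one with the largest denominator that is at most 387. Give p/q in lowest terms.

List convergents until the denominator exceeds the bound:
a_0 = 4: 4/1  (≤ bound)
a_1 = 5: 21/5  (≤ bound)
a_2 = 2: 46/11  (≤ bound)
a_3 = 7: 343/82  (≤ bound)
a_4 = 7: 2447/585  (> 387, stop)

343/82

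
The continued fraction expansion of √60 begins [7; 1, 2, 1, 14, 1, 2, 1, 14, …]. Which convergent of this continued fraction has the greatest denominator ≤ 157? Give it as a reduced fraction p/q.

488/63

a_0 = 7: 7/1  (≤ bound)
a_1 = 1: 8/1  (≤ bound)
a_2 = 2: 23/3  (≤ bound)
a_3 = 1: 31/4  (≤ bound)
a_4 = 14: 457/59  (≤ bound)
a_5 = 1: 488/63  (≤ bound)
a_6 = 2: 1433/185  (> 157, stop)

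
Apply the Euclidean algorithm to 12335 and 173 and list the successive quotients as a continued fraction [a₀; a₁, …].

Run the Euclidean algorithm, recording each quotient:
⌊12335/173⌋ = 71, remainder 52
⌊173/52⌋ = 3, remainder 17
⌊52/17⌋ = 3, remainder 1
⌊17/1⌋ = 17, remainder 0

[71; 3, 3, 17]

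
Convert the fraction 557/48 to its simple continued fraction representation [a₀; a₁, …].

[11; 1, 1, 1, 1, 9]

557 ÷ 48 → quotient 11, remainder 29
48 ÷ 29 → quotient 1, remainder 19
29 ÷ 19 → quotient 1, remainder 10
19 ÷ 10 → quotient 1, remainder 9
10 ÷ 9 → quotient 1, remainder 1
9 ÷ 1 → quotient 9, remainder 0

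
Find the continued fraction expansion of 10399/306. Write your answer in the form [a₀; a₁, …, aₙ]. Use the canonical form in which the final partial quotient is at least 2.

Apply division with remainder until the remainder is 0:
⌊10399/306⌋ = 33, remainder 301
⌊306/301⌋ = 1, remainder 5
⌊301/5⌋ = 60, remainder 1
⌊5/1⌋ = 5, remainder 0

[33; 1, 60, 5]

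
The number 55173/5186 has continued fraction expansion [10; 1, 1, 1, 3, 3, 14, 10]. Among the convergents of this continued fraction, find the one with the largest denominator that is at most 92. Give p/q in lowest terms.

383/36

List convergents until the denominator exceeds the bound:
a_0 = 10: 10/1  (≤ bound)
a_1 = 1: 11/1  (≤ bound)
a_2 = 1: 21/2  (≤ bound)
a_3 = 1: 32/3  (≤ bound)
a_4 = 3: 117/11  (≤ bound)
a_5 = 3: 383/36  (≤ bound)
a_6 = 14: 5479/515  (> 92, stop)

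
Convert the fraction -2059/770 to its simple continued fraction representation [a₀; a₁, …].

⌊-2059/770⌋ = -3, remainder 251
⌊770/251⌋ = 3, remainder 17
⌊251/17⌋ = 14, remainder 13
⌊17/13⌋ = 1, remainder 4
⌊13/4⌋ = 3, remainder 1
⌊4/1⌋ = 4, remainder 0

[-3; 3, 14, 1, 3, 4]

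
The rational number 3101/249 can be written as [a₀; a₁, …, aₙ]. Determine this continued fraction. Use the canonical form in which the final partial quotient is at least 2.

[12; 2, 4, 1, 10, 2]

Run the Euclidean algorithm, recording each quotient:
3101 = 12·249 + 113, so a_0 = 12
249 = 2·113 + 23, so a_1 = 2
113 = 4·23 + 21, so a_2 = 4
23 = 1·21 + 2, so a_3 = 1
21 = 10·2 + 1, so a_4 = 10
2 = 2·1 + 0, so a_5 = 2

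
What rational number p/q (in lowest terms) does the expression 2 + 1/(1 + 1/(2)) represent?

Compute successive convergents:
a_0 = 2: 2/1
a_1 = 1: 3/1
a_2 = 2: 8/3

8/3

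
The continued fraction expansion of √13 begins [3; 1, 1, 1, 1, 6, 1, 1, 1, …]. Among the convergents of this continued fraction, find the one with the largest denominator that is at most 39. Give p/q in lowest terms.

a_0 = 3: 3/1  (≤ bound)
a_1 = 1: 4/1  (≤ bound)
a_2 = 1: 7/2  (≤ bound)
a_3 = 1: 11/3  (≤ bound)
a_4 = 1: 18/5  (≤ bound)
a_5 = 6: 119/33  (≤ bound)
a_6 = 1: 137/38  (≤ bound)
a_7 = 1: 256/71  (> 39, stop)

137/38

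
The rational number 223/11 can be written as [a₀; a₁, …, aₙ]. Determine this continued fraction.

223 = 20·11 + 3, so a_0 = 20
11 = 3·3 + 2, so a_1 = 3
3 = 1·2 + 1, so a_2 = 1
2 = 2·1 + 0, so a_3 = 2

[20; 3, 1, 2]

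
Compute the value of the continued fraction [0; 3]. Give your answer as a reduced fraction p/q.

Collapse the nested fraction from the inside out:
Start with 3.
0 + 1/(3/1) = 0 + 1/3 = 1/3

1/3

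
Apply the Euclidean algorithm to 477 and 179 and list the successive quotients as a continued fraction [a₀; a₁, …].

Run the Euclidean algorithm, recording each quotient:
⌊477/179⌋ = 2, remainder 119
⌊179/119⌋ = 1, remainder 60
⌊119/60⌋ = 1, remainder 59
⌊60/59⌋ = 1, remainder 1
⌊59/1⌋ = 59, remainder 0

[2; 1, 1, 1, 59]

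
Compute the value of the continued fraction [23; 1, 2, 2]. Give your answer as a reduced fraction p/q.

Compute successive convergents:
a_0 = 23: 23/1
a_1 = 1: 24/1
a_2 = 2: 71/3
a_3 = 2: 166/7

166/7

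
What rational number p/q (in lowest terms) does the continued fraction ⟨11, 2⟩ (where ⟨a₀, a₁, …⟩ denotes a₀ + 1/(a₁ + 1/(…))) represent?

23/2

a_0 = 11: 11/1
a_1 = 2: 23/2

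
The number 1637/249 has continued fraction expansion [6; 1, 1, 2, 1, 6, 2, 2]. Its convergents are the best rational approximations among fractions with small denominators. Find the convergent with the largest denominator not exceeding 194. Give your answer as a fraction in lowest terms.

a_0 = 6: 6/1  (≤ bound)
a_1 = 1: 7/1  (≤ bound)
a_2 = 1: 13/2  (≤ bound)
a_3 = 2: 33/5  (≤ bound)
a_4 = 1: 46/7  (≤ bound)
a_5 = 6: 309/47  (≤ bound)
a_6 = 2: 664/101  (≤ bound)
a_7 = 2: 1637/249  (> 194, stop)

664/101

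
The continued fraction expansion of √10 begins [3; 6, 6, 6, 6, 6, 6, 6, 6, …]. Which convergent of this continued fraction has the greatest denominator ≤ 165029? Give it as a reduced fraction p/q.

a_0 = 3: 3/1  (≤ bound)
a_1 = 6: 19/6  (≤ bound)
a_2 = 6: 117/37  (≤ bound)
a_3 = 6: 721/228  (≤ bound)
a_4 = 6: 4443/1405  (≤ bound)
a_5 = 6: 27379/8658  (≤ bound)
a_6 = 6: 168717/53353  (≤ bound)
a_7 = 6: 1039681/328776  (> 165029, stop)

168717/53353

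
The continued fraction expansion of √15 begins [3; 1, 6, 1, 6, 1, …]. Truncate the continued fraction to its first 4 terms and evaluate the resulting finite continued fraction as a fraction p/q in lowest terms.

31/8

Work from the innermost term outward:
Start with 1.
6 + 1/(1/1) = 6 + 1/1 = 7/1
1 + 1/(7/1) = 1 + 1/7 = 8/7
3 + 1/(8/7) = 3 + 7/8 = 31/8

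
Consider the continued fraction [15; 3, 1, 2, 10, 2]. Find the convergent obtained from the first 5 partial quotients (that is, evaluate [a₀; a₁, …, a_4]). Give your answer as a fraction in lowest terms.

1741/114

a_0 = 15: 15/1
a_1 = 3: 46/3
a_2 = 1: 61/4
a_3 = 2: 168/11
a_4 = 10: 1741/114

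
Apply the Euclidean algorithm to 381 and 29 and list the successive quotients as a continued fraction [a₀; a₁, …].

Apply division with remainder until the remainder is 0:
381 ÷ 29 → quotient 13, remainder 4
29 ÷ 4 → quotient 7, remainder 1
4 ÷ 1 → quotient 4, remainder 0

[13; 7, 4]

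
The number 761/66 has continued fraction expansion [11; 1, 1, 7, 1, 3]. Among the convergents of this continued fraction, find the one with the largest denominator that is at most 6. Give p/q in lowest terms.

23/2

a_0 = 11: 11/1  (≤ bound)
a_1 = 1: 12/1  (≤ bound)
a_2 = 1: 23/2  (≤ bound)
a_3 = 7: 173/15  (> 6, stop)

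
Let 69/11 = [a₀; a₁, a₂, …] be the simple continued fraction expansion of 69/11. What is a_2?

1

69 = 6·11 + 3, so a_0 = 6
11 = 3·3 + 2, so a_1 = 3
3 = 1·2 + 1, so a_2 = 1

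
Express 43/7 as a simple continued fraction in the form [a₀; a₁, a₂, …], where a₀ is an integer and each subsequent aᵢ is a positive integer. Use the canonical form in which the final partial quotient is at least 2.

43 ÷ 7 → quotient 6, remainder 1
7 ÷ 1 → quotient 7, remainder 0

[6; 7]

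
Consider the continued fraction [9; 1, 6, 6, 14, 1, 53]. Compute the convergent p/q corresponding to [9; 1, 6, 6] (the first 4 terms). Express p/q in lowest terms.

a_0 = 9: 9/1
a_1 = 1: 10/1
a_2 = 6: 69/7
a_3 = 6: 424/43

424/43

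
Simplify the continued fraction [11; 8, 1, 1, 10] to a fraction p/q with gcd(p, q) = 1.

Use the convergent recurrence hₖ = aₖ·hₖ₋₁ + hₖ₋₂ (and likewise for the denominators kₖ):
a_0 = 11: 11/1
a_1 = 8: 89/8
a_2 = 1: 100/9
a_3 = 1: 189/17
a_4 = 10: 1990/179

1990/179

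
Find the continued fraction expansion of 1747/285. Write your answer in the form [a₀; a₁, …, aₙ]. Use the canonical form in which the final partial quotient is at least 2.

[6; 7, 1, 2, 2, 1, 3]

1747 = 6·285 + 37, so a_0 = 6
285 = 7·37 + 26, so a_1 = 7
37 = 1·26 + 11, so a_2 = 1
26 = 2·11 + 4, so a_3 = 2
11 = 2·4 + 3, so a_4 = 2
4 = 1·3 + 1, so a_5 = 1
3 = 3·1 + 0, so a_6 = 3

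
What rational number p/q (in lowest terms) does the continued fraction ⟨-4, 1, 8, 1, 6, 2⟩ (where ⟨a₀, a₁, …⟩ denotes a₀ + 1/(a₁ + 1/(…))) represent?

-459/148

a_0 = -4: -4/1
a_1 = 1: -3/1
a_2 = 8: -28/9
a_3 = 1: -31/10
a_4 = 6: -214/69
a_5 = 2: -459/148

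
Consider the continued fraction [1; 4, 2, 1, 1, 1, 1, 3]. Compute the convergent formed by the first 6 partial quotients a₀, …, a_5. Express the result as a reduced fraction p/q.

Compute successive convergents:
a_0 = 1: 1/1
a_1 = 4: 5/4
a_2 = 2: 11/9
a_3 = 1: 16/13
a_4 = 1: 27/22
a_5 = 1: 43/35

43/35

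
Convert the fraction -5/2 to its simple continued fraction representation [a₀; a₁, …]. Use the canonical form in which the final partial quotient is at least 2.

[-3; 2]

-5 = -3·2 + 1, so a_0 = -3
2 = 2·1 + 0, so a_1 = 2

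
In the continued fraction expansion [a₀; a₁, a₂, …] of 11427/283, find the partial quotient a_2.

Repeatedly divide and take the remainder:
11427 ÷ 283 → quotient 40, remainder 107
283 ÷ 107 → quotient 2, remainder 69
107 ÷ 69 → quotient 1, remainder 38

1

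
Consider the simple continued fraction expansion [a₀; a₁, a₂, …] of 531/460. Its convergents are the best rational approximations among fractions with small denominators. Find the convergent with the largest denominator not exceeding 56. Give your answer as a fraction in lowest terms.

a_0 = 1: 1/1  (≤ bound)
a_1 = 6: 7/6  (≤ bound)
a_2 = 2: 15/13  (≤ bound)
a_3 = 11: 172/149  (> 56, stop)

15/13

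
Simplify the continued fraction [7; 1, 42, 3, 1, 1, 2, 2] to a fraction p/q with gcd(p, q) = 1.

Use the convergent recurrence hₖ = aₖ·hₖ₋₁ + hₖ₋₂ (and likewise for the denominators kₖ):
a_0 = 7: 7/1
a_1 = 1: 8/1
a_2 = 42: 343/43
a_3 = 3: 1037/130
a_4 = 1: 1380/173
a_5 = 1: 2417/303
a_6 = 2: 6214/779
a_7 = 2: 14845/1861

14845/1861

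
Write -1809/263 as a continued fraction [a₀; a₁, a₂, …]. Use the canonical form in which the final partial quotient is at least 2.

⌊-1809/263⌋ = -7, remainder 32
⌊263/32⌋ = 8, remainder 7
⌊32/7⌋ = 4, remainder 4
⌊7/4⌋ = 1, remainder 3
⌊4/3⌋ = 1, remainder 1
⌊3/1⌋ = 3, remainder 0

[-7; 8, 4, 1, 1, 3]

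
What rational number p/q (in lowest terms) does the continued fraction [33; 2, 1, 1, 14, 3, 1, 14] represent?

146347/4382

Starting at the tail and folding back:
Start with 14.
1 + 1/(14/1) = 1 + 1/14 = 15/14
3 + 1/(15/14) = 3 + 14/15 = 59/15
14 + 1/(59/15) = 14 + 15/59 = 841/59
1 + 1/(841/59) = 1 + 59/841 = 900/841
1 + 1/(900/841) = 1 + 841/900 = 1741/900
2 + 1/(1741/900) = 2 + 900/1741 = 4382/1741
33 + 1/(4382/1741) = 33 + 1741/4382 = 146347/4382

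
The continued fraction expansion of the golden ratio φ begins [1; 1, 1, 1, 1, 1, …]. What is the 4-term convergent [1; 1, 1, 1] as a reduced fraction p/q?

Use the convergent recurrence hₖ = aₖ·hₖ₋₁ + hₖ₋₂ (and likewise for the denominators kₖ):
a_0 = 1: 1/1
a_1 = 1: 2/1
a_2 = 1: 3/2
a_3 = 1: 5/3

5/3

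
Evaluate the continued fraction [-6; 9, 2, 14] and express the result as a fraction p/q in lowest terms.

-1621/275

Use the convergent recurrence hₖ = aₖ·hₖ₋₁ + hₖ₋₂ (and likewise for the denominators kₖ):
a_0 = -6: -6/1
a_1 = 9: -53/9
a_2 = 2: -112/19
a_3 = 14: -1621/275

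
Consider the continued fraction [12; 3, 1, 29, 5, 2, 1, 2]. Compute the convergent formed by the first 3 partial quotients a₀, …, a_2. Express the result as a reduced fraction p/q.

Compute successive convergents:
a_0 = 12: 12/1
a_1 = 3: 37/3
a_2 = 1: 49/4

49/4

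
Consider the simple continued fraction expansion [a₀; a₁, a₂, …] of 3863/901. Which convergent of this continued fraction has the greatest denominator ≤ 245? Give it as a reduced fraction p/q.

a_0 = 4: 4/1  (≤ bound)
a_1 = 3: 13/3  (≤ bound)
a_2 = 2: 30/7  (≤ bound)
a_3 = 11: 343/80  (≤ bound)
a_4 = 3: 1059/247  (> 245, stop)

343/80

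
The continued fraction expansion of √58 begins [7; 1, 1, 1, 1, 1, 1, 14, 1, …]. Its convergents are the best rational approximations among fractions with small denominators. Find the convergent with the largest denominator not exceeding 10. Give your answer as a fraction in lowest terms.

List convergents until the denominator exceeds the bound:
a_0 = 7: 7/1  (≤ bound)
a_1 = 1: 8/1  (≤ bound)
a_2 = 1: 15/2  (≤ bound)
a_3 = 1: 23/3  (≤ bound)
a_4 = 1: 38/5  (≤ bound)
a_5 = 1: 61/8  (≤ bound)
a_6 = 1: 99/13  (> 10, stop)

61/8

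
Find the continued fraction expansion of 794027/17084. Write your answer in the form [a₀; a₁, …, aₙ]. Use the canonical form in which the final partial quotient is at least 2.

Run the Euclidean algorithm, recording each quotient:
⌊794027/17084⌋ = 46, remainder 8163
⌊17084/8163⌋ = 2, remainder 758
⌊8163/758⌋ = 10, remainder 583
⌊758/583⌋ = 1, remainder 175
⌊583/175⌋ = 3, remainder 58
⌊175/58⌋ = 3, remainder 1
⌊58/1⌋ = 58, remainder 0

[46; 2, 10, 1, 3, 3, 58]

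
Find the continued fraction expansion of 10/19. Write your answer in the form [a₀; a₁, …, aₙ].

[0; 1, 1, 9]

10 = 0·19 + 10, so a_0 = 0
19 = 1·10 + 9, so a_1 = 1
10 = 1·9 + 1, so a_2 = 1
9 = 9·1 + 0, so a_3 = 9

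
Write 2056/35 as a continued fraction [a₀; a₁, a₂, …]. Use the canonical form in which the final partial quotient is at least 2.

Repeatedly divide and take the remainder:
2056 = 58·35 + 26, so a_0 = 58
35 = 1·26 + 9, so a_1 = 1
26 = 2·9 + 8, so a_2 = 2
9 = 1·8 + 1, so a_3 = 1
8 = 8·1 + 0, so a_4 = 8

[58; 1, 2, 1, 8]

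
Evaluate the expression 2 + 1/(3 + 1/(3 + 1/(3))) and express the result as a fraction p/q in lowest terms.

a_0 = 2: 2/1
a_1 = 3: 7/3
a_2 = 3: 23/10
a_3 = 3: 76/33

76/33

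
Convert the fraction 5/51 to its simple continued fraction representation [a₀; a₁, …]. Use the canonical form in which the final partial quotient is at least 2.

[0; 10, 5]

5 = 0·51 + 5, so a_0 = 0
51 = 10·5 + 1, so a_1 = 10
5 = 5·1 + 0, so a_2 = 5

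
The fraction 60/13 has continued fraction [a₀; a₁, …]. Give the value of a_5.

2

Apply division with remainder until the remainder is 0:
60 ÷ 13 → quotient 4, remainder 8
13 ÷ 8 → quotient 1, remainder 5
8 ÷ 5 → quotient 1, remainder 3
5 ÷ 3 → quotient 1, remainder 2
3 ÷ 2 → quotient 1, remainder 1
2 ÷ 1 → quotient 2, remainder 0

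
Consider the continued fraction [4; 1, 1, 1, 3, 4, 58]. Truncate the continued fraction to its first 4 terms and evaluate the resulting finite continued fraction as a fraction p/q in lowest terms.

Start with 1.
1 + 1/(1/1) = 1 + 1/1 = 2/1
1 + 1/(2/1) = 1 + 1/2 = 3/2
4 + 1/(3/2) = 4 + 2/3 = 14/3

14/3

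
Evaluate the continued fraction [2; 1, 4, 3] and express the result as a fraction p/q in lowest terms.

Start with 3.
4 + 1/(3/1) = 4 + 1/3 = 13/3
1 + 1/(13/3) = 1 + 3/13 = 16/13
2 + 1/(16/13) = 2 + 13/16 = 45/16

45/16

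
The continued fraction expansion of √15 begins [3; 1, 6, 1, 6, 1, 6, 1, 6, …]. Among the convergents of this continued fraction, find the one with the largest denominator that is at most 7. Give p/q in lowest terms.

a_0 = 3: 3/1  (≤ bound)
a_1 = 1: 4/1  (≤ bound)
a_2 = 6: 27/7  (≤ bound)
a_3 = 1: 31/8  (> 7, stop)

27/7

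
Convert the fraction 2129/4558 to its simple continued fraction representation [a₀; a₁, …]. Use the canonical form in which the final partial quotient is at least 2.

⌊2129/4558⌋ = 0, remainder 2129
⌊4558/2129⌋ = 2, remainder 300
⌊2129/300⌋ = 7, remainder 29
⌊300/29⌋ = 10, remainder 10
⌊29/10⌋ = 2, remainder 9
⌊10/9⌋ = 1, remainder 1
⌊9/1⌋ = 9, remainder 0

[0; 2, 7, 10, 2, 1, 9]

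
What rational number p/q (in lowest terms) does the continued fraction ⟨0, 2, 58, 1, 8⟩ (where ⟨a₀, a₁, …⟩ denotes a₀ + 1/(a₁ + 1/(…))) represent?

530/1069

Start with 8.
1 + 1/(8/1) = 1 + 1/8 = 9/8
58 + 1/(9/8) = 58 + 8/9 = 530/9
2 + 1/(530/9) = 2 + 9/530 = 1069/530
0 + 1/(1069/530) = 0 + 530/1069 = 530/1069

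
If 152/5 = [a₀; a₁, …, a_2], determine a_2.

2

⌊152/5⌋ = 30, remainder 2
⌊5/2⌋ = 2, remainder 1
⌊2/1⌋ = 2, remainder 0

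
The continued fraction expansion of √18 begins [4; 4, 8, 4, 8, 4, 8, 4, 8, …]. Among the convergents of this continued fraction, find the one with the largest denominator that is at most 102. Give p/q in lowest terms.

a_0 = 4: 4/1  (≤ bound)
a_1 = 4: 17/4  (≤ bound)
a_2 = 8: 140/33  (≤ bound)
a_3 = 4: 577/136  (> 102, stop)

140/33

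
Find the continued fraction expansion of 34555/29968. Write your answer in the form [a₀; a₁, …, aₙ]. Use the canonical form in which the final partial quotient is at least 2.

34555 ÷ 29968 → quotient 1, remainder 4587
29968 ÷ 4587 → quotient 6, remainder 2446
4587 ÷ 2446 → quotient 1, remainder 2141
2446 ÷ 2141 → quotient 1, remainder 305
2141 ÷ 305 → quotient 7, remainder 6
305 ÷ 6 → quotient 50, remainder 5
6 ÷ 5 → quotient 1, remainder 1
5 ÷ 1 → quotient 5, remainder 0

[1; 6, 1, 1, 7, 50, 1, 5]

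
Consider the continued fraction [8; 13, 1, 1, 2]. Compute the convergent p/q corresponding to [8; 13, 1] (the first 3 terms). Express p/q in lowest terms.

113/14

a_0 = 8: 8/1
a_1 = 13: 105/13
a_2 = 1: 113/14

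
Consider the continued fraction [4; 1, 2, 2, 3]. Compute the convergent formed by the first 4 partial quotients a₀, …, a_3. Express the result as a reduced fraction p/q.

33/7

Build up convergents one term at a time:
a_0 = 4: 4/1
a_1 = 1: 5/1
a_2 = 2: 14/3
a_3 = 2: 33/7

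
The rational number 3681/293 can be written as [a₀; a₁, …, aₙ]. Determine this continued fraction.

3681 ÷ 293 → quotient 12, remainder 165
293 ÷ 165 → quotient 1, remainder 128
165 ÷ 128 → quotient 1, remainder 37
128 ÷ 37 → quotient 3, remainder 17
37 ÷ 17 → quotient 2, remainder 3
17 ÷ 3 → quotient 5, remainder 2
3 ÷ 2 → quotient 1, remainder 1
2 ÷ 1 → quotient 2, remainder 0

[12; 1, 1, 3, 2, 5, 1, 2]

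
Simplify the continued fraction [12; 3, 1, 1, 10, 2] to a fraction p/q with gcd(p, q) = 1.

1904/155

Start with 2.
10 + 1/(2/1) = 10 + 1/2 = 21/2
1 + 1/(21/2) = 1 + 2/21 = 23/21
1 + 1/(23/21) = 1 + 21/23 = 44/23
3 + 1/(44/23) = 3 + 23/44 = 155/44
12 + 1/(155/44) = 12 + 44/155 = 1904/155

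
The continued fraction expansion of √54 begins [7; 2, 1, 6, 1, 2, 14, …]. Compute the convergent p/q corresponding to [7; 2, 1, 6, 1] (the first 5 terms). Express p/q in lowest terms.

169/23

Compute successive convergents:
a_0 = 7: 7/1
a_1 = 2: 15/2
a_2 = 1: 22/3
a_3 = 6: 147/20
a_4 = 1: 169/23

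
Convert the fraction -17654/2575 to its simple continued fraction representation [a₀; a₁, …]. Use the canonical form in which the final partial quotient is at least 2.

-17654 = -7·2575 + 371, so a_0 = -7
2575 = 6·371 + 349, so a_1 = 6
371 = 1·349 + 22, so a_2 = 1
349 = 15·22 + 19, so a_3 = 15
22 = 1·19 + 3, so a_4 = 1
19 = 6·3 + 1, so a_5 = 6
3 = 3·1 + 0, so a_6 = 3

[-7; 6, 1, 15, 1, 6, 3]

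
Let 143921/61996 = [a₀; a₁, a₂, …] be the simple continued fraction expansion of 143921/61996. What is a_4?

143921 ÷ 61996 → quotient 2, remainder 19929
61996 ÷ 19929 → quotient 3, remainder 2209
19929 ÷ 2209 → quotient 9, remainder 48
2209 ÷ 48 → quotient 46, remainder 1
48 ÷ 1 → quotient 48, remainder 0

48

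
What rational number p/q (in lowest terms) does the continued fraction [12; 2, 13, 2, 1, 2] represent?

Start with 2.
1 + 1/(2/1) = 1 + 1/2 = 3/2
2 + 1/(3/2) = 2 + 2/3 = 8/3
13 + 1/(8/3) = 13 + 3/8 = 107/8
2 + 1/(107/8) = 2 + 8/107 = 222/107
12 + 1/(222/107) = 12 + 107/222 = 2771/222

2771/222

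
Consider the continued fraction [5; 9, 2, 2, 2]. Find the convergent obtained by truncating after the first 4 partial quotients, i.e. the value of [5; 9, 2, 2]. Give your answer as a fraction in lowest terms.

240/47

a_0 = 5: 5/1
a_1 = 9: 46/9
a_2 = 2: 97/19
a_3 = 2: 240/47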